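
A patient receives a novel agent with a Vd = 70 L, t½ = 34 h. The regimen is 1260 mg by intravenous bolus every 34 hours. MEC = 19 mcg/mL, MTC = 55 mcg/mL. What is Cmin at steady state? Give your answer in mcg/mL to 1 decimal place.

18.0 mcg/mL

The dosing interval is 1 half-life, so f = 2^(−1) = 0.5.
At steady state, R = 1/(1 − 0.5) = 2/1.
Single-dose peak C₀ = D/Vd = 1260/70 = 18 mcg/mL.
Steady-state peak Cmax,ss = C₀·R = 18 × 2/1 ≈ 36.000 mcg/mL.
Steady-state trough Cmin,ss = Cmax,ss·f ≈ 36.000 × 0.5 ≈ 18.000 mcg/mL.
Trough 18.0 mcg/mL vs MEC 19 mcg/mL: subtherapeutic.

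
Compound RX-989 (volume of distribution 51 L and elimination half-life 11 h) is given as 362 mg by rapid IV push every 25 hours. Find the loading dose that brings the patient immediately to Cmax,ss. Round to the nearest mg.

f = (1/2)^(25/11) ≈ 0.206938; accumulation ratio R = 1/(1−f) ≈ 1.26094.
Loading dose to hit Cmax,ss on first dose: D_load = D_maint·R ≈ 362 × 1.26094 ≈ 456.46 mg.

456 mg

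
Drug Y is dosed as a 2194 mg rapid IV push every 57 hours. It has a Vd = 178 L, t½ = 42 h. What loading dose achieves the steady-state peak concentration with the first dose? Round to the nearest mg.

f = (1/2)^(57/42) ≈ 0.390355; accumulation ratio R = 1/(1−f) ≈ 1.64030.
Loading dose to hit Cmax,ss on first dose: D_load = D_maint·R ≈ 2194 × 1.64030 ≈ 3598.82 mg.

3599 mg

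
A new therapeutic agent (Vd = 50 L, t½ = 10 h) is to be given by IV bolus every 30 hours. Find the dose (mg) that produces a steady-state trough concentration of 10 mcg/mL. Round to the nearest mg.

τ/t½ = 30/10 ≈ 3, so f = (1/2)^(30/10) ≈ 0.125000.
Cmin,ss = (D/Vd)·f/(1−f), so D = Cmin,ss·Vd·(1−f)/f.
D = 10 × 50 × (1−f)/f ≈ 10 × 50 × 7.00000 ≈ 3500.00 mg.

3500 mg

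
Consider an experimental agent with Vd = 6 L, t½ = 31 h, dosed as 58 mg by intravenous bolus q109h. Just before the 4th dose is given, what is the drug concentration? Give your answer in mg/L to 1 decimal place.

f = (1/2)^(τ/t½) = (1/2)^(109/31) ≈ 0.0874.
C₀ = D/Vd = 58/6 ≈ 9.667 mg/L.
Before the 4th dose, 3 doses have been given. Superposition: Cmin = C₀·(f + f² + … + f^3).
≈ 9.667 × (0.0874 + 0.0076 + 0.0007) ≈ 9.667 × 0.0957 ≈ 0.925 mg/L.

0.9 mg/L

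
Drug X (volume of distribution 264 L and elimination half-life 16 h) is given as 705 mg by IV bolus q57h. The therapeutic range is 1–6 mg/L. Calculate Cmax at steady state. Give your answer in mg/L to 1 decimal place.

Over one 57-h interval, 57/16 ≈ 3.5625 half-lives elapse, leaving f ≈ 0.0846 of each dose.
Accumulation ratio R = 1/(1 − f) ≈ 1/0.9154 ≈ 1.0924.
Single-dose peak C₀ = D/Vd = 705/264 ≈ 2.670 mg/L.
Cmax,ss = C₀/(1 − f) ≈ 2.670/0.9154 ≈ 2.917 mg/L.
Peak 2.9 mg/L vs MTC 6 mg/L: below toxic threshold.

2.9 mg/L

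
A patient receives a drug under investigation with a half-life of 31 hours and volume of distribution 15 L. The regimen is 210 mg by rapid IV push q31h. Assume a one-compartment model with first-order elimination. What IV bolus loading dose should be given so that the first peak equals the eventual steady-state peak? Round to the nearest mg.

420 mg

f = (1/2)^(31/31) ≈ 0.500000; accumulation ratio R = 1/(1−f) ≈ 2.00000.
Loading dose to hit Cmax,ss on first dose: D_load = D_maint·R ≈ 210 × 2.00000 ≈ 420.00 mg.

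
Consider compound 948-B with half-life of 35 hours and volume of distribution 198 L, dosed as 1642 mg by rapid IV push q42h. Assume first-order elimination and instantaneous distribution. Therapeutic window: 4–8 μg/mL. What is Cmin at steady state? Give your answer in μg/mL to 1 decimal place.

τ/t½ = 42/35 ≈ 1.2, so fraction remaining f = (1/2)^(42/35) ≈ 0.4353.
At steady state, accumulation factor R = 1/(1 − e^(−kτ)) ≈ 1.7709.
Each bolus raises the concentration by D/Vd = 1642/198 ≈ 8.293 μg/mL.
Steady-state peak Cmax,ss = C₀·R ≈ 8.293 × 1.7709 ≈ 14.686 μg/mL.
Steady-state trough Cmin,ss = Cmax,ss·f ≈ 14.686 × 0.4353 ≈ 6.393 μg/mL.
Trough 6.4 μg/mL vs MEC 4 μg/mL: adequate.

6.4 μg/mL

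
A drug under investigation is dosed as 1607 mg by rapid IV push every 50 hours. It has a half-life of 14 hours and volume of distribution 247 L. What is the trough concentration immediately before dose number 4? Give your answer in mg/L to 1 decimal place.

f = (1/2)^(τ/t½) = (1/2)^(50/14) ≈ 0.0841.
C₀ = D/Vd = 1607/247 ≈ 6.506 mg/L.
Before the 4th dose, 3 doses have been given. Superposition: Cmin = C₀·(f + f² + … + f^3).
≈ 6.506 × (0.0841 + 0.0071 + 0.0006) ≈ 6.506 × 0.0918 ≈ 0.597 mg/L.

0.6 mg/L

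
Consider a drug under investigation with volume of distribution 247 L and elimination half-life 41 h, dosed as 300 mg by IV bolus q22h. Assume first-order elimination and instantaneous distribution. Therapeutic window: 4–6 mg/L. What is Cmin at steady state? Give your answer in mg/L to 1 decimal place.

2.7 mg/L

k = ln2/t½ = ln2/41 ≈ 0.016906 h⁻¹; fraction remaining f = e^(−kτ) = e^(−0.016906×22) ≈ 0.6894.
Single-dose peak C₀ = D/Vd = 300/247 ≈ 1.215 mg/L.
Steady-state trough Cmin,ss = C₀·f/(1−f) ≈ 1.215 × 0.6894/0.3106 ≈ 2.697 mg/L.
Trough 2.7 mg/L vs MEC 4 mg/L: subtherapeutic.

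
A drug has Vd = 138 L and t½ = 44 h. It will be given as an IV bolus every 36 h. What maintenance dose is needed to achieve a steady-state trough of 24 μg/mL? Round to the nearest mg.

2528 mg

τ/t½ = 36/44 ≈ 0.81818, so f = (1/2)^(36/44) ≈ 0.567156.
Cmin,ss = (D/Vd)·f/(1−f), so D = Cmin,ss·Vd·(1−f)/f.
D = 24 × 138 × (1−f)/f ≈ 24 × 138 × 0.76318 ≈ 2527.65 mg.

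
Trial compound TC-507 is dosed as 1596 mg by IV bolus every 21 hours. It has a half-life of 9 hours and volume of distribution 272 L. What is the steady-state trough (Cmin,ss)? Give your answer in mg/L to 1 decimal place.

1.5 mg/L

k = ln2/t½ = ln2/9 ≈ 0.077016 h⁻¹; fraction remaining f = e^(−kτ) = e^(−0.077016×21) ≈ 0.1984.
Accumulation ratio R = 1/(1 − f) ≈ 1/0.8016 ≈ 1.2475.
Single-dose peak C₀ = D/Vd = 1596/272 ≈ 5.868 mg/L.
Steady-state peak Cmax,ss = C₀·R ≈ 5.868 × 1.2475 ≈ 7.320 mg/L.
Steady-state trough Cmin,ss = Cmax,ss·f ≈ 7.320 × 0.1984 ≈ 1.452 mg/L.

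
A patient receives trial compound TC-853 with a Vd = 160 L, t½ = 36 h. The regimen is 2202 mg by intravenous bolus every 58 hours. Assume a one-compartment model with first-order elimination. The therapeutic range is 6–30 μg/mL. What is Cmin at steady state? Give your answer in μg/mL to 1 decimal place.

6.7 μg/mL

Over one 58-h interval, 58/36 ≈ 1.6111 half-lives elapse, leaving f ≈ 0.3273 of each dose.
Single-dose peak C₀ = D/Vd = 2202/160 ≈ 13.762 μg/mL.
Steady-state trough Cmin,ss = C₀·f/(1−f) ≈ 13.762 × 0.3273/0.6727 ≈ 6.696 μg/mL.
Trough 6.7 μg/mL vs MEC 6 μg/mL: adequate.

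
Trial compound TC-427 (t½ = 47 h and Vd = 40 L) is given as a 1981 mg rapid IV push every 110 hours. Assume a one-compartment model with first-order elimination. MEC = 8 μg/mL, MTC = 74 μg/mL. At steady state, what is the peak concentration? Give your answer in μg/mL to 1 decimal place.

τ/t½ = 110/47 ≈ 2.3404, so fraction remaining f = (1/2)^(110/47) ≈ 0.1975.
At steady state, accumulation factor R = 1/(1 − e^(−kτ)) ≈ 1.2461.
Each bolus raises the concentration by D/Vd = 1981/40 ≈ 49.525 μg/mL.
Cmax,ss = C₀/(1 − f) ≈ 49.525/0.8025 ≈ 61.713 μg/mL.
Peak 61.7 μg/mL vs MTC 74 μg/mL: below toxic threshold.

61.7 μg/mL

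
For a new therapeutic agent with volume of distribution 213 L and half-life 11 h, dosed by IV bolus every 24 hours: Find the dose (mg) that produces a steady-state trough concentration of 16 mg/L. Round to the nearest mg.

τ/t½ = 24/11 ≈ 2.1818, so f = (1/2)^(24/11) ≈ 0.220398.
Cmin,ss = (D/Vd)·f/(1−f), so D = Cmin,ss·Vd·(1−f)/f.
D = 16 × 213 × (1−f)/f ≈ 16 × 213 × 3.53725 ≈ 12054.95 mg.

12055 mg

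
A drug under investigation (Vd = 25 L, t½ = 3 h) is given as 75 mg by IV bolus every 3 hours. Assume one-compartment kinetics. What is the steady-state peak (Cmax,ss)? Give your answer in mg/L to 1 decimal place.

6.0 mg/L

τ = 3 h = 1 half-life, so f = (1/2)^1 = 0.5.
Accumulation ratio R = 1/(1 − f) = 1/0.5 = 2/1.
Single-dose peak C₀ = D/Vd = 75/25 = 3 mg/L.
Steady-state peak Cmax,ss = C₀·R = 3 × 2/1 ≈ 6.000 mg/L.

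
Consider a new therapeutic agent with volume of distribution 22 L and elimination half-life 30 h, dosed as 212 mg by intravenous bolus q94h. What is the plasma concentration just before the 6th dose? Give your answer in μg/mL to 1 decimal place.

f = (1/2)^(τ/t½) = (1/2)^(94/30) ≈ 0.1140.
C₀ = D/Vd = 212/22 ≈ 9.636 μg/mL.
Before the 6th dose, 5 doses have been given. Superposition: Cmin = C₀·(f + f² + … + f^5).
≈ 9.636 × (0.1140 + 0.0130 + 0.0015 + 0.0002 + 0.0000) ≈ 9.636 × 0.1287 ≈ 1.240 μg/mL.

1.2 μg/mL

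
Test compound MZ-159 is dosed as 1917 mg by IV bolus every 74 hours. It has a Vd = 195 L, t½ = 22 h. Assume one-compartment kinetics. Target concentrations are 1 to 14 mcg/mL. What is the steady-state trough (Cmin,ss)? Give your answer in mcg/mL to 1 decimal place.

τ/t½ = 74/22 ≈ 3.3636, so fraction remaining f = (1/2)^(74/22) ≈ 0.0972.
Accumulation ratio R = 1/(1 − f) ≈ 1/0.9028 ≈ 1.1077.
Each bolus raises the concentration by D/Vd = 1917/195 ≈ 9.831 mcg/mL.
Cmax,ss = C₀/(1 − f) ≈ 9.831/0.9028 ≈ 10.889 mcg/mL.
Steady-state trough Cmin,ss = Cmax,ss·f ≈ 10.889 × 0.0972 ≈ 1.058 mcg/mL.
Trough 1.1 mcg/mL vs MEC 1 mcg/mL: adequate.

1.1 mcg/mL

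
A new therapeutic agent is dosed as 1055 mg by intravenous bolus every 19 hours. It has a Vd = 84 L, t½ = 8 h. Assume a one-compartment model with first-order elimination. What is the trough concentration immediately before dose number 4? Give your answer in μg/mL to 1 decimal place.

f = (1/2)^(τ/t½) = (1/2)^(19/8) ≈ 0.1928.
C₀ = D/Vd = 1055/84 ≈ 12.560 μg/mL.
Before the 4th dose, 3 doses have been given. Superposition: Cmin = C₀·(f + f² + … + f^3).
≈ 12.560 × (0.1928 + 0.0372 + 0.0072) ≈ 12.560 × 0.2372 ≈ 2.979 μg/mL.

3.0 μg/mL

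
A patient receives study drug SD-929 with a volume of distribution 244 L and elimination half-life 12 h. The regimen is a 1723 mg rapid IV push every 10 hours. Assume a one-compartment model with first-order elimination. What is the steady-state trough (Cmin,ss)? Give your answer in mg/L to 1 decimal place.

k = ln2/t½ = ln2/12 ≈ 0.057762 h⁻¹; fraction remaining f = e^(−kτ) = e^(−0.057762×10) ≈ 0.5612.
Accumulation ratio R = 1/(1 − f) ≈ 1/0.4388 ≈ 2.2789.
Each bolus raises the concentration by D/Vd = 1723/244 ≈ 7.061 mg/L.
Steady-state peak Cmax,ss = C₀·R ≈ 7.061 × 2.2789 ≈ 16.091 mg/L.
One interval later, Cmin,ss = Cmax,ss·e^(−kτ) ≈ 16.091 × 0.5612 ≈ 9.030 mg/L.

9.0 mg/L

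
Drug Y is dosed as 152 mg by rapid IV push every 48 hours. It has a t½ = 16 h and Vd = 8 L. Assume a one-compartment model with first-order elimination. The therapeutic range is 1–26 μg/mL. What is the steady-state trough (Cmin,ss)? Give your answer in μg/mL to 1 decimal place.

τ = 48 h = 3 half-lives, so f = (1/2)^3 = 0.125.
Accumulation ratio R = 1/(1 − f) = 1/0.875 = 8/7.
Single-dose peak C₀ = D/Vd = 152/8 = 19 μg/mL.
Steady-state peak Cmax,ss = C₀·R = 19 × 8/7 ≈ 21.714 μg/mL.
Steady-state trough Cmin,ss = Cmax,ss·f ≈ 21.714 × 0.125 ≈ 2.714 μg/mL.
Trough 2.7 μg/mL vs MEC 1 μg/mL: adequate.

2.7 μg/mL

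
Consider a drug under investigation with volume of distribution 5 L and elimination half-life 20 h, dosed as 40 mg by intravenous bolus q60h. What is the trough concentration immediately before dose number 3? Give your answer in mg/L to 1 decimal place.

1.1 mg/L

f = (1/2)^(τ/t½) = (1/2)^(60/20) ≈ 0.1250.
C₀ = D/Vd = 40/5 ≈ 8.000 mg/L.
Before the 3rd dose, 2 doses have been given. Superposition: Cmin = C₀·(f + f²).
≈ 8.000 × (0.1250 + 0.0156) ≈ 8.000 × 0.1406 ≈ 1.125 mg/L.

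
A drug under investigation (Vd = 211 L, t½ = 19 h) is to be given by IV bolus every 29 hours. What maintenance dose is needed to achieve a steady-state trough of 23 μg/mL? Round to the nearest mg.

τ/t½ = 29/19 ≈ 1.5263, so f = (1/2)^(29/19) ≈ 0.347163.
Cmin,ss = (D/Vd)·f/(1−f), so D = Cmin,ss·Vd·(1−f)/f.
D = 23 × 211 × (1−f)/f ≈ 23 × 211 × 1.88049 ≈ 9126.02 mg.

9126 mg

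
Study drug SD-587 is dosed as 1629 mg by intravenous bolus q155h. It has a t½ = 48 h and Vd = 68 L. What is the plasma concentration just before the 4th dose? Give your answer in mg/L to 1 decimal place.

f = (1/2)^(τ/t½) = (1/2)^(155/48) ≈ 0.1066.
C₀ = D/Vd = 1629/68 ≈ 23.956 mg/L.
Before the 4th dose, 3 doses have been given. Superposition: Cmin = C₀·(f + f² + … + f^3).
≈ 23.956 × (0.1066 + 0.0114 + 0.0012) ≈ 23.956 × 0.1192 ≈ 2.856 mg/L.

2.9 mg/L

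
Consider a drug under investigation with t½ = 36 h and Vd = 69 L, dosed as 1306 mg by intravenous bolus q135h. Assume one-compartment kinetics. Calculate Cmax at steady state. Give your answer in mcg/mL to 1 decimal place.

τ/t½ = 135/36 ≈ 3.75, so fraction remaining f = (1/2)^(135/36) ≈ 0.0743.
Accumulation ratio R = 1/(1 − f) ≈ 1/0.9257 ≈ 1.0803.
Single-dose peak C₀ = D/Vd = 1306/69 ≈ 18.928 mcg/mL.
Steady-state peak Cmax,ss = C₀·R ≈ 18.928 × 1.0803 ≈ 20.448 mcg/mL.

20.4 mcg/mL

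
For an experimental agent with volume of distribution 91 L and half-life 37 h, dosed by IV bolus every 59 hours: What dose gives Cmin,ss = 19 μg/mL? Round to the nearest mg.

τ/t½ = 59/37 ≈ 1.5946, so f = (1/2)^(59/37) ≈ 0.331115.
Cmin,ss = (D/Vd)·f/(1−f), so D = Cmin,ss·Vd·(1−f)/f.
D = 19 × 91 × (1−f)/f ≈ 19 × 91 × 2.02010 ≈ 3492.75 mg.

3493 mg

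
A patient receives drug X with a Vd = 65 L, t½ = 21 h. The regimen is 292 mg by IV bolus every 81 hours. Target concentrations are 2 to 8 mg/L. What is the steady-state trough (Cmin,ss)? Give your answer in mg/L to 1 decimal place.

0.3 mg/L

τ/t½ = 81/21 ≈ 3.8571, so fraction remaining f = (1/2)^(81/21) ≈ 0.0690.
Each bolus raises the concentration by D/Vd = 292/65 ≈ 4.492 mg/L.
Steady-state trough Cmin,ss = C₀·f/(1−f) ≈ 4.492 × 0.0690/0.9310 ≈ 0.333 mg/L.
Trough 0.3 mg/L vs MEC 2 mg/L: subtherapeutic.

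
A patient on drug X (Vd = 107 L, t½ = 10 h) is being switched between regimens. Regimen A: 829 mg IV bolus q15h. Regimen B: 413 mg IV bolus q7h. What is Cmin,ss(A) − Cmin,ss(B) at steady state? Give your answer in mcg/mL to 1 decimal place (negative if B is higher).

Regimen A: f = (1/2)^(15/10) ≈ 0.3536; Cmin,ss = (829/107)·f/(1−f) ≈ 4.238 mcg/mL.
Regimen B: f = (1/2)^(7/10) ≈ 0.6156; Cmin,ss = (413/107)·f/(1−f) ≈ 6.181 mcg/mL.
Difference ≈ 4.238 − 6.181 ≈ -1.943 mcg/mL.

-1.9 mcg/mL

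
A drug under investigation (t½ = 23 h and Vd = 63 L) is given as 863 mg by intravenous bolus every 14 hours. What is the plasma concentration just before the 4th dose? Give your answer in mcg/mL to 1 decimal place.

f = (1/2)^(τ/t½) = (1/2)^(14/23) ≈ 0.6558.
C₀ = D/Vd = 863/63 ≈ 13.698 mcg/mL.
Before the 4th dose, 3 doses have been given. Superposition: Cmin = C₀·(f + f² + … + f^3).
≈ 13.698 × (0.6558 + 0.4301 + 0.2820) ≈ 13.698 × 1.3679 ≈ 18.737 mcg/mL.

18.7 mcg/mL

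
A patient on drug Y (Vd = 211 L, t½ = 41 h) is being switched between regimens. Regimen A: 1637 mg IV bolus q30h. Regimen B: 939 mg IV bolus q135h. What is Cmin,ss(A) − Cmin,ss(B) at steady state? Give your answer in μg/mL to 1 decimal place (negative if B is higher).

Regimen A: f = (1/2)^(30/41) ≈ 0.6022; Cmin,ss = (1637/211)·f/(1−f) ≈ 11.745 μg/mL.
Regimen B: f = (1/2)^(135/41) ≈ 0.1020; Cmin,ss = (939/211)·f/(1−f) ≈ 0.505 μg/mL.
Difference ≈ 11.745 − 0.505 ≈ 11.240 μg/mL.

11.2 μg/mL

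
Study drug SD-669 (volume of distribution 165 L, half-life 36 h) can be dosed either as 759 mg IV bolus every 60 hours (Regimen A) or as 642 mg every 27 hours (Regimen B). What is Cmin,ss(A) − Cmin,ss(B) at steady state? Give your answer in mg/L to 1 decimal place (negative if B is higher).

-3.6 mg/L

Regimen A: f = (1/2)^(60/36) ≈ 0.3150; Cmin,ss = (759/165)·f/(1−f) ≈ 2.115 mg/L.
Regimen B: f = (1/2)^(27/36) ≈ 0.5946; Cmin,ss = (642/165)·f/(1−f) ≈ 5.707 mg/L.
Difference ≈ 2.115 − 5.707 ≈ -3.592 mg/L.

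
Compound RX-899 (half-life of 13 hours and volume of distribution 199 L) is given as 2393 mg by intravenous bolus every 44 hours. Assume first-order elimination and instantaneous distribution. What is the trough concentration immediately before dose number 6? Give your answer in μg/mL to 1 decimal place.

1.3 μg/mL

f = (1/2)^(τ/t½) = (1/2)^(44/13) ≈ 0.0957.
C₀ = D/Vd = 2393/199 ≈ 12.025 μg/mL.
Before the 6th dose, 5 doses have been given. Superposition: Cmin = C₀·(f + f² + … + f^5).
≈ 12.025 × (0.0957 + 0.0092 + 0.0009 + 0.0001 + 0.0000) ≈ 12.025 × 0.1059 ≈ 1.273 μg/mL.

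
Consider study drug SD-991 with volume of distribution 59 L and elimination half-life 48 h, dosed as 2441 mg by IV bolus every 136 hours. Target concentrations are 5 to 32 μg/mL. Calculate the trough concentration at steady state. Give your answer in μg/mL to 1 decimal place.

k = ln2/t½ = ln2/48 ≈ 0.014441 h⁻¹; fraction remaining f = e^(−kτ) = e^(−0.014441×136) ≈ 0.1403.
Accumulation ratio R = 1/(1 − f) ≈ 1/0.8597 ≈ 1.1632.
Single-dose peak C₀ = D/Vd = 2441/59 ≈ 41.373 μg/mL.
Cmax,ss = C₀/(1 − f) ≈ 41.373/0.8597 ≈ 48.125 μg/mL.
One interval later, Cmin,ss = Cmax,ss·e^(−kτ) ≈ 48.125 × 0.1403 ≈ 6.752 μg/mL.
Trough 6.8 μg/mL vs MEC 5 μg/mL: adequate.

6.8 μg/mL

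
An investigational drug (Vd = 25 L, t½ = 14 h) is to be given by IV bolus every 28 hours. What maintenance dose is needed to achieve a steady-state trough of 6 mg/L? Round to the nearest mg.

τ/t½ = 28/14 ≈ 2, so f = (1/2)^(28/14) ≈ 0.250000.
Cmin,ss = (D/Vd)·f/(1−f), so D = Cmin,ss·Vd·(1−f)/f.
D = 6 × 25 × (1−f)/f ≈ 6 × 25 × 3.00000 ≈ 450.00 mg.

450 mg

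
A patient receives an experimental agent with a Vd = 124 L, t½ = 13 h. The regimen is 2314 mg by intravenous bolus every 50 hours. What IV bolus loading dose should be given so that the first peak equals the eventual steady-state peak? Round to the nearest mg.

f = (1/2)^(50/13) ≈ 0.069533; accumulation ratio R = 1/(1−f) ≈ 1.07473.
Loading dose to hit Cmax,ss on first dose: D_load = D_maint·R ≈ 2314 × 1.07473 ≈ 2486.93 mg.

2487 mg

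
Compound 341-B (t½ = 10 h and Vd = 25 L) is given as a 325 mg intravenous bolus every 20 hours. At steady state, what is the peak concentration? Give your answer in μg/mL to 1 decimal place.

τ = 20 h = 2 half-lives, so f = (1/2)^2 = 0.25.
Accumulation ratio R = 1/(1 − f) = 1/0.75 = 4/3.
Single-dose peak C₀ = D/Vd = 325/25 = 13 μg/mL.
Steady-state peak Cmax,ss = C₀·R = 13 × 4/3 ≈ 17.333 μg/mL.

17.3 μg/mL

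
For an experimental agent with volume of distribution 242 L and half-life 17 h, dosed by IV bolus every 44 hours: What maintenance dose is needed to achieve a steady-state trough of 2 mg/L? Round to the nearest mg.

2427 mg

τ/t½ = 44/17 ≈ 2.5882, so f = (1/2)^(44/17) ≈ 0.166289.
Cmin,ss = (D/Vd)·f/(1−f), so D = Cmin,ss·Vd·(1−f)/f.
D = 2 × 242 × (1−f)/f ≈ 2 × 242 × 5.01363 ≈ 2426.60 mg.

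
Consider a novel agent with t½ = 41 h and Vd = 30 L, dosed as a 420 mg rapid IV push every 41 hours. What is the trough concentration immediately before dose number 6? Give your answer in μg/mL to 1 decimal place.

13.6 μg/mL

f = (1/2)^(τ/t½) = (1/2)^(41/41) ≈ 0.5000.
C₀ = D/Vd = 420/30 ≈ 14.000 μg/mL.
Before the 6th dose, 5 doses have been given. Superposition: Cmin = C₀·(f + f² + … + f^5).
≈ 14.000 × (0.5000 + 0.2500 + 0.1250 + 0.0625 + 0.0313) ≈ 14.000 × 0.9688 ≈ 13.563 μg/mL.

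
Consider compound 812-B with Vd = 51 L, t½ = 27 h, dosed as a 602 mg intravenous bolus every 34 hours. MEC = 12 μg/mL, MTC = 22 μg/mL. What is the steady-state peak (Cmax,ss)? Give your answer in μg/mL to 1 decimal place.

20.3 μg/mL

Over one 34-h interval, 34/27 ≈ 1.2593 half-lives elapse, leaving f ≈ 0.4178 of each dose.
Accumulation ratio R = 1/(1 − f) ≈ 1/0.5822 ≈ 1.7176.
Single-dose peak C₀ = D/Vd = 602/51 ≈ 11.804 μg/mL.
Steady-state peak Cmax,ss = C₀·R ≈ 11.804 × 1.7176 ≈ 20.275 μg/mL.
Peak 20.3 μg/mL vs MTC 22 μg/mL: below toxic threshold.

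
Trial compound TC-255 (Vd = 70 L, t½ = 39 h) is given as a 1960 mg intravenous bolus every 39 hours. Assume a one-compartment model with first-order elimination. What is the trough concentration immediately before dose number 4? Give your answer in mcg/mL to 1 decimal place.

24.5 mcg/mL

f = (1/2)^(τ/t½) = (1/2)^(39/39) ≈ 0.5000.
C₀ = D/Vd = 1960/70 ≈ 28.000 mcg/mL.
Before the 4th dose, 3 doses have been given. Superposition: Cmin = C₀·(f + f² + … + f^3).
≈ 28.000 × (0.5000 + 0.2500 + 0.1250) ≈ 28.000 × 0.8750 ≈ 24.500 mcg/mL.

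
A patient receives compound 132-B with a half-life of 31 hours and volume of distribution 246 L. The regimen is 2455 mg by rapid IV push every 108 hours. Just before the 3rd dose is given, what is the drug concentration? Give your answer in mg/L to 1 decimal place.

f = (1/2)^(τ/t½) = (1/2)^(108/31) ≈ 0.0894.
C₀ = D/Vd = 2455/246 ≈ 9.980 mg/L.
Before the 3rd dose, 2 doses have been given. Superposition: Cmin = C₀·(f + f²).
≈ 9.980 × (0.0894 + 0.0080) ≈ 9.980 × 0.0974 ≈ 0.972 mg/L.

1.0 mg/L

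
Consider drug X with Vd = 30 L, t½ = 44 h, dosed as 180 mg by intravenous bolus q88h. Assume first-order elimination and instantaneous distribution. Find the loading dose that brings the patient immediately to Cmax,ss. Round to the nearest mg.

240 mg

f = (1/2)^(88/44) ≈ 0.250000; accumulation ratio R = 1/(1−f) ≈ 1.33333.
Loading dose to hit Cmax,ss on first dose: D_load = D_maint·R ≈ 180 × 1.33333 ≈ 240.00 mg.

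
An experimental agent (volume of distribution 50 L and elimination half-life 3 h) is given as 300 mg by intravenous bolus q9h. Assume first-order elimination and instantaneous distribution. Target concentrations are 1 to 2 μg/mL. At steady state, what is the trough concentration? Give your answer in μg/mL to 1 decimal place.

τ = 9 h = 3 half-lives, so f = (1/2)^3 = 0.125.
At steady state, R = 1/(1 − 0.125) = 8/7.
Single-dose peak C₀ = D/Vd = 300/50 = 6 μg/mL.
Steady-state peak Cmax,ss = C₀·R = 6 × 8/7 ≈ 6.857 μg/mL.
Steady-state trough Cmin,ss = Cmax,ss·f ≈ 6.857 × 0.125 ≈ 0.857 μg/mL.
Trough 0.9 μg/mL vs MEC 1 μg/mL: subtherapeutic.

0.9 μg/mL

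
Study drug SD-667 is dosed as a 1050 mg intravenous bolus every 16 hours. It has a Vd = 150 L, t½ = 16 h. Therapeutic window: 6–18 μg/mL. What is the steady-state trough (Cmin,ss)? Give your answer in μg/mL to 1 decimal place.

7.0 μg/mL

The dosing interval is 1 half-life, so f = 2^(−1) = 0.5.
At steady state, R = 1/(1 − 0.5) = 2/1.
Single-dose peak C₀ = D/Vd = 1050/150 = 7 μg/mL.
Steady-state peak Cmax,ss = C₀·R = 7 × 2/1 ≈ 14.000 μg/mL.
Steady-state trough Cmin,ss = Cmax,ss·f ≈ 14.000 × 0.5 ≈ 7.000 μg/mL.
Trough 7.0 μg/mL vs MEC 6 μg/mL: adequate.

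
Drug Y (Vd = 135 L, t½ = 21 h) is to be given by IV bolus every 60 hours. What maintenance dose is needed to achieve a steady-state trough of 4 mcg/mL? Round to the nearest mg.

3373 mg

τ/t½ = 60/21 ≈ 2.8571, so f = (1/2)^(60/21) ≈ 0.138011.
Cmin,ss = (D/Vd)·f/(1−f), so D = Cmin,ss·Vd·(1−f)/f.
D = 4 × 135 × (1−f)/f ≈ 4 × 135 × 6.24580 ≈ 3372.73 mg.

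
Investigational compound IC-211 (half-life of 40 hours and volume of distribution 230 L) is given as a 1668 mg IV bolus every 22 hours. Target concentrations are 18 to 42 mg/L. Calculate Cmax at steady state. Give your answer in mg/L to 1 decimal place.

22.9 mg/L

k = ln2/t½ = ln2/40 ≈ 0.017329 h⁻¹; fraction remaining f = e^(−kτ) = e^(−0.017329×22) ≈ 0.6830.
Accumulation ratio R = 1/(1 − f) ≈ 1/0.3170 ≈ 3.1546.
Each bolus raises the concentration by D/Vd = 1668/230 ≈ 7.252 mg/L.
Steady-state peak Cmax,ss = C₀·R ≈ 7.252 × 3.1546 ≈ 22.877 mg/L.
Peak 22.9 mg/L vs MTC 42 mg/L: below toxic threshold.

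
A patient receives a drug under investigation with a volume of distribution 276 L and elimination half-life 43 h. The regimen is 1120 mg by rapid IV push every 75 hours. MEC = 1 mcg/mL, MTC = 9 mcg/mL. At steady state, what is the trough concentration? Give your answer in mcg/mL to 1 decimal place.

1.7 mcg/mL

k = ln2/t½ = ln2/43 ≈ 0.016120 h⁻¹; fraction remaining f = e^(−kτ) = e^(−0.016120×75) ≈ 0.2985.
At steady state, accumulation factor R = 1/(1 − e^(−kτ)) ≈ 1.4255.
Each bolus raises the concentration by D/Vd = 1120/276 ≈ 4.058 mcg/mL.
Steady-state peak Cmax,ss = C₀·R ≈ 4.058 × 1.4255 ≈ 5.785 mcg/mL.
One interval later, Cmin,ss = Cmax,ss·e^(−kτ) ≈ 5.785 × 0.2985 ≈ 1.727 mcg/mL.
Trough 1.7 mcg/mL vs MEC 1 mcg/mL: adequate.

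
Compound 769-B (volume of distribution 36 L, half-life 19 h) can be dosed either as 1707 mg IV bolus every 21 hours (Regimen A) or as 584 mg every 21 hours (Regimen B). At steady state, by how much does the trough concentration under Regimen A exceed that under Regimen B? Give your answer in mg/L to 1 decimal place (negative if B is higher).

Regimen A: f = (1/2)^(21/19) ≈ 0.4648; Cmin,ss = (1707/36)·f/(1−f) ≈ 41.179 mg/L.
Regimen B: f = (1/2)^(21/19) ≈ 0.4648; Cmin,ss = (584/36)·f/(1−f) ≈ 14.088 mg/L.
Difference ≈ 41.179 − 14.088 ≈ 27.091 mg/L.

27.1 mg/L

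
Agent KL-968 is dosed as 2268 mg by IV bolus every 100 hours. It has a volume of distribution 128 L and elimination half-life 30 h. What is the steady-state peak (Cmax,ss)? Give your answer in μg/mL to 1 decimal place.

19.7 μg/mL

Over one 100-h interval, 100/30 ≈ 3.3333 half-lives elapse, leaving f ≈ 0.0992 of each dose.
Accumulation ratio R = 1/(1 − f) ≈ 1/0.9008 ≈ 1.1101.
Single-dose peak C₀ = D/Vd = 2268/128 ≈ 17.719 μg/mL.
Steady-state peak Cmax,ss = C₀·R ≈ 17.719 × 1.1101 ≈ 19.670 μg/mL.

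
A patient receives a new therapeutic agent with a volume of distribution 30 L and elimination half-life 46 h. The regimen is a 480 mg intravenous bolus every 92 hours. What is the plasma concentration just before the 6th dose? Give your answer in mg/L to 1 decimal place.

f = (1/2)^(τ/t½) = (1/2)^(92/46) ≈ 0.2500.
C₀ = D/Vd = 480/30 ≈ 16.000 mg/L.
Before the 6th dose, 5 doses have been given. Superposition: Cmin = C₀·(f + f² + … + f^5).
≈ 16.000 × (0.2500 + 0.0625 + 0.0156 + 0.0039 + 0.0010) ≈ 16.000 × 0.3330 ≈ 5.328 mg/L.

5.3 mg/L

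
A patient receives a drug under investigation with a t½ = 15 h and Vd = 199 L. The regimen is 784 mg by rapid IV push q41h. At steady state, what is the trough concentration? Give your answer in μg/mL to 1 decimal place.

0.7 μg/mL

τ/t½ = 41/15 ≈ 2.7333, so fraction remaining f = (1/2)^(41/15) ≈ 0.1504.
At steady state, accumulation factor R = 1/(1 − e^(−kτ)) ≈ 1.1770.
Single-dose peak C₀ = D/Vd = 784/199 ≈ 3.940 μg/mL.
Steady-state peak Cmax,ss = C₀·R ≈ 3.940 × 1.1770 ≈ 4.637 μg/mL.
Steady-state trough Cmin,ss = Cmax,ss·f ≈ 4.637 × 0.1504 ≈ 0.697 μg/mL.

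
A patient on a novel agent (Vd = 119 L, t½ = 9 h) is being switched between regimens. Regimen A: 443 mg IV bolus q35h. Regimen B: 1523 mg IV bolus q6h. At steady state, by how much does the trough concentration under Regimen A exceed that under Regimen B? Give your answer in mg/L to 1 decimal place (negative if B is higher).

Regimen A: f = (1/2)^(35/9) ≈ 0.0675; Cmin,ss = (443/119)·f/(1−f) ≈ 0.269 mg/L.
Regimen B: f = (1/2)^(6/9) ≈ 0.6300; Cmin,ss = (1523/119)·f/(1−f) ≈ 21.792 mg/L.
Difference ≈ 0.269 − 21.792 ≈ -21.523 mg/L.

-21.5 mg/L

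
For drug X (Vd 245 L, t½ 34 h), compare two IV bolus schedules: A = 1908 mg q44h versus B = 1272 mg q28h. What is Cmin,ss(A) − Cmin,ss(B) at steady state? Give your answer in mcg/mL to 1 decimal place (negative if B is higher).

Regimen A: f = (1/2)^(44/34) ≈ 0.4078; Cmin,ss = (1908/245)·f/(1−f) ≈ 5.363 mcg/mL.
Regimen B: f = (1/2)^(28/34) ≈ 0.5651; Cmin,ss = (1272/245)·f/(1−f) ≈ 6.746 mcg/mL.
Difference ≈ 5.363 − 6.746 ≈ -1.383 mcg/mL.

-1.4 mcg/mL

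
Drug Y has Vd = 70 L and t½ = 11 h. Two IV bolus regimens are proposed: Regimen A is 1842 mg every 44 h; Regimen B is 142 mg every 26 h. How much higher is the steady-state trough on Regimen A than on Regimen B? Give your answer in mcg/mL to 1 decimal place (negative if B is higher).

1.3 mcg/mL

Regimen A: f = (1/2)^(44/11) ≈ 0.0625; Cmin,ss = (1842/70)·f/(1−f) ≈ 1.754 mcg/mL.
Regimen B: f = (1/2)^(26/11) ≈ 0.1943; Cmin,ss = (142/70)·f/(1−f) ≈ 0.489 mcg/mL.
Difference ≈ 1.754 − 0.489 ≈ 1.265 mcg/mL.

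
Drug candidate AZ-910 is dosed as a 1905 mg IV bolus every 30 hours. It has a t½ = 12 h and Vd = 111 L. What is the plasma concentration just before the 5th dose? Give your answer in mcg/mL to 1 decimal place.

3.7 mcg/mL

f = (1/2)^(τ/t½) = (1/2)^(30/12) ≈ 0.1768.
C₀ = D/Vd = 1905/111 ≈ 17.162 mcg/mL.
Before the 5th dose, 4 doses have been given. Superposition: Cmin = C₀·(f + f² + … + f^4).
≈ 17.162 × (0.1768 + 0.0313 + 0.0055 + 0.0010) ≈ 17.162 × 0.2146 ≈ 3.683 mcg/mL.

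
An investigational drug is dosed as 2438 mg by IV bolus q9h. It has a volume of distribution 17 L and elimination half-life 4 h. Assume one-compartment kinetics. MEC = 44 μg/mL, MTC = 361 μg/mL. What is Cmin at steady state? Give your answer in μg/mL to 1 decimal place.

38.2 μg/mL

k = ln2/t½ = ln2/4 ≈ 0.173287 h⁻¹; fraction remaining f = e^(−kτ) = e^(−0.173287×9) ≈ 0.2102.
At steady state, accumulation factor R = 1/(1 − e^(−kτ)) ≈ 1.2661.
Single-dose peak C₀ = D/Vd = 2438/17 ≈ 143.412 μg/mL.
Cmax,ss = C₀/(1 − f) ≈ 143.412/0.7898 ≈ 181.580 μg/mL.
Steady-state trough Cmin,ss = Cmax,ss·f ≈ 181.580 × 0.2102 ≈ 38.168 μg/mL.
Trough 38.2 μg/mL vs MEC 44 μg/mL: subtherapeutic.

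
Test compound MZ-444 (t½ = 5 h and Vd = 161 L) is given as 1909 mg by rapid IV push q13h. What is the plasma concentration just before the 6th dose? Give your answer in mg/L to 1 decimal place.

f = (1/2)^(τ/t½) = (1/2)^(13/5) ≈ 0.1649.
C₀ = D/Vd = 1909/161 ≈ 11.857 mg/L.
Before the 6th dose, 5 doses have been given. Superposition: Cmin = C₀·(f + f² + … + f^5).
≈ 11.857 × (0.1649 + 0.0272 + 0.0045 + 0.0007 + 0.0001) ≈ 11.857 × 0.1974 ≈ 2.341 mg/L.

2.3 mg/L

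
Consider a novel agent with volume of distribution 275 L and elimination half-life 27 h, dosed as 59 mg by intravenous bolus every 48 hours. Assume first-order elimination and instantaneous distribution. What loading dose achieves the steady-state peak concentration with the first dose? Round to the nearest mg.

83 mg

f = (1/2)^(48/27) ≈ 0.291632; accumulation ratio R = 1/(1−f) ≈ 1.41170.
Loading dose to hit Cmax,ss on first dose: D_load = D_maint·R ≈ 59 × 1.41170 ≈ 83.29 mg.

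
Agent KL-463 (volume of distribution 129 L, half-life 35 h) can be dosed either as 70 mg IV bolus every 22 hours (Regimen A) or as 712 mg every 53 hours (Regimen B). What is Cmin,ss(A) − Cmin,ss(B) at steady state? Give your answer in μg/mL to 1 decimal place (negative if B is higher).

Regimen A: f = (1/2)^(22/35) ≈ 0.6468; Cmin,ss = (70/129)·f/(1−f) ≈ 0.994 μg/mL.
Regimen B: f = (1/2)^(53/35) ≈ 0.3501; Cmin,ss = (712/129)·f/(1−f) ≈ 2.973 μg/mL.
Difference ≈ 0.994 − 2.973 ≈ -1.979 μg/mL.

-2.0 μg/mL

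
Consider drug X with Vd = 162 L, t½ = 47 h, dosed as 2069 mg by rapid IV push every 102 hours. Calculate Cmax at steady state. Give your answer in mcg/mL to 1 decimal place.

16.4 mcg/mL

k = ln2/t½ = ln2/47 ≈ 0.014748 h⁻¹; fraction remaining f = e^(−kτ) = e^(−0.014748×102) ≈ 0.2222.
Accumulation ratio R = 1/(1 − f) ≈ 1/0.7778 ≈ 1.2857.
Each bolus raises the concentration by D/Vd = 2069/162 ≈ 12.772 mcg/mL.
Steady-state peak Cmax,ss = C₀·R ≈ 12.772 × 1.2857 ≈ 16.421 mcg/mL.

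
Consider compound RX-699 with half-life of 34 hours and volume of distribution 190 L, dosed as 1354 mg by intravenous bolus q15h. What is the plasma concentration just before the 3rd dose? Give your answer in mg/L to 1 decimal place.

9.1 mg/L

f = (1/2)^(τ/t½) = (1/2)^(15/34) ≈ 0.7365.
C₀ = D/Vd = 1354/190 ≈ 7.126 mg/L.
Before the 3rd dose, 2 doses have been given. Superposition: Cmin = C₀·(f + f²).
≈ 7.126 × (0.7365 + 0.5424) ≈ 7.126 × 1.2789 ≈ 9.113 mg/L.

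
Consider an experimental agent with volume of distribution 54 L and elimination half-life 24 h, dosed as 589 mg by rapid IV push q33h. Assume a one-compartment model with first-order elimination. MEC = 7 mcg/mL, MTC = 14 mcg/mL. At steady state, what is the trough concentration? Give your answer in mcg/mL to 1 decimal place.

6.8 mcg/mL

k = ln2/t½ = ln2/24 ≈ 0.028881 h⁻¹; fraction remaining f = e^(−kτ) = e^(−0.028881×33) ≈ 0.3856.
Accumulation ratio R = 1/(1 − f) ≈ 1/0.6144 ≈ 1.6276.
Single-dose peak C₀ = D/Vd = 589/54 ≈ 10.907 mcg/mL.
Steady-state peak Cmax,ss = C₀·R ≈ 10.907 × 1.6276 ≈ 17.752 mcg/mL.
One interval later, Cmin,ss = Cmax,ss·e^(−kτ) ≈ 17.752 × 0.3856 ≈ 6.845 mcg/mL.
Trough 6.8 mcg/mL vs MEC 7 mcg/mL: subtherapeutic.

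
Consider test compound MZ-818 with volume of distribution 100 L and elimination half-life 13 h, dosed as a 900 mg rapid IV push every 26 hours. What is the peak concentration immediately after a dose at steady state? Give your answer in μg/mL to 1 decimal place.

12.0 μg/mL

τ = 26 h = 2 half-lives, so f = (1/2)^2 = 0.25.
Accumulation ratio R = 1/(1 − f) = 1/0.75 = 4/3.
Single-dose peak C₀ = D/Vd = 900/100 = 9 μg/mL.
Steady-state peak Cmax,ss = C₀·R = 9 × 4/3 ≈ 12.000 μg/mL.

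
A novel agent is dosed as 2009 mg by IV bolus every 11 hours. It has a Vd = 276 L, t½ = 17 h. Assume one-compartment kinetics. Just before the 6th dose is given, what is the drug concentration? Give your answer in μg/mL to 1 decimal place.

11.5 μg/mL

f = (1/2)^(τ/t½) = (1/2)^(11/17) ≈ 0.6386.
C₀ = D/Vd = 2009/276 ≈ 7.279 μg/mL.
Before the 6th dose, 5 doses have been given. Superposition: Cmin = C₀·(f + f² + … + f^5).
≈ 7.279 × (0.6386 + 0.4078 + 0.2604 + 0.1663 + 0.1062) ≈ 7.279 × 1.5793 ≈ 11.496 μg/mL.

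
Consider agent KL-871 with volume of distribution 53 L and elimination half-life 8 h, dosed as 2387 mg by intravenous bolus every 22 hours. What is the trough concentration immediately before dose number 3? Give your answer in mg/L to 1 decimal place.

7.7 mg/L

f = (1/2)^(τ/t½) = (1/2)^(22/8) ≈ 0.1487.
C₀ = D/Vd = 2387/53 ≈ 45.038 mg/L.
Before the 3rd dose, 2 doses have been given. Superposition: Cmin = C₀·(f + f²).
≈ 45.038 × (0.1487 + 0.0221) ≈ 45.038 × 0.1708 ≈ 7.692 mg/L.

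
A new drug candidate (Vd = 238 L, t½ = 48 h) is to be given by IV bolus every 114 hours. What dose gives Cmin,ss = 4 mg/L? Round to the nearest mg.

3986 mg

τ/t½ = 114/48 ≈ 2.375, so f = (1/2)^(114/48) ≈ 0.192776.
Cmin,ss = (D/Vd)·f/(1−f), so D = Cmin,ss·Vd·(1−f)/f.
D = 4 × 238 × (1−f)/f ≈ 4 × 238 × 4.18737 ≈ 3986.38 mg.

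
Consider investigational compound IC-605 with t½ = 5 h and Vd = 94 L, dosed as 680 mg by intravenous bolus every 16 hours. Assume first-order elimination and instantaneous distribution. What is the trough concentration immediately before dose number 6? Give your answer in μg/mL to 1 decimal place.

0.9 μg/mL

f = (1/2)^(τ/t½) = (1/2)^(16/5) ≈ 0.1088.
C₀ = D/Vd = 680/94 ≈ 7.234 μg/mL.
Before the 6th dose, 5 doses have been given. Superposition: Cmin = C₀·(f + f² + … + f^5).
≈ 7.234 × (0.1088 + 0.0118 + 0.0013 + 0.0001 + 0.0000) ≈ 7.234 × 0.1220 ≈ 0.883 μg/mL.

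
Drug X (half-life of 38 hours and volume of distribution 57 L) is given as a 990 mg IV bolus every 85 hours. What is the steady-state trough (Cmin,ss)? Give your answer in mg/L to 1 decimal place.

τ/t½ = 85/38 ≈ 2.2368, so fraction remaining f = (1/2)^(85/38) ≈ 0.2122.
Accumulation ratio R = 1/(1 − f) ≈ 1/0.7878 ≈ 1.2694.
Each bolus raises the concentration by D/Vd = 990/57 ≈ 17.368 mg/L.
Steady-state peak Cmax,ss = C₀·R ≈ 17.368 × 1.2694 ≈ 22.047 mg/L.
Steady-state trough Cmin,ss = Cmax,ss·f ≈ 22.047 × 0.2122 ≈ 4.678 mg/L.

4.7 mg/L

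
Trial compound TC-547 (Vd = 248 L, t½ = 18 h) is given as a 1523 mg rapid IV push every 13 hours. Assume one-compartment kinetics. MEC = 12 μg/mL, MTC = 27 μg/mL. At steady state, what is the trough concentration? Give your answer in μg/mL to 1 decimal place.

k = ln2/t½ = ln2/18 ≈ 0.038508 h⁻¹; fraction remaining f = e^(−kτ) = e^(−0.038508×13) ≈ 0.6062.
Accumulation ratio R = 1/(1 − f) ≈ 1/0.3938 ≈ 2.5394.
Single-dose peak C₀ = D/Vd = 1523/248 ≈ 6.141 μg/mL.
Cmax,ss = C₀/(1 − f) ≈ 6.141/0.3938 ≈ 15.594 μg/mL.
Steady-state trough Cmin,ss = Cmax,ss·f ≈ 15.594 × 0.6062 ≈ 9.453 μg/mL.
Trough 9.5 μg/mL vs MEC 12 μg/mL: subtherapeutic.

9.5 μg/mL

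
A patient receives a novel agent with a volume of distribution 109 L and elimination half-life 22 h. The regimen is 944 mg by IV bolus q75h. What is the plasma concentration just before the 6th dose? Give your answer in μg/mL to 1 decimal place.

f = (1/2)^(τ/t½) = (1/2)^(75/22) ≈ 0.0941.
C₀ = D/Vd = 944/109 ≈ 8.661 μg/mL.
Before the 6th dose, 5 doses have been given. Superposition: Cmin = C₀·(f + f² + … + f^5).
≈ 8.661 × (0.0941 + 0.0089 + 0.0008 + 0.0001 + 0.0000) ≈ 8.661 × 0.1039 ≈ 0.900 μg/mL.

0.9 μg/mL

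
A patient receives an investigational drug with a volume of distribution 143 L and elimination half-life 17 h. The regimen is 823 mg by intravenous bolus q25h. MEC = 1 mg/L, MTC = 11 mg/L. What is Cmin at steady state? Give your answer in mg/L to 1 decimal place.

3.2 mg/L

k = ln2/t½ = ln2/17 ≈ 0.040773 h⁻¹; fraction remaining f = e^(−kτ) = e^(−0.040773×25) ≈ 0.3608.
Accumulation ratio R = 1/(1 − f) ≈ 1/0.6392 ≈ 1.5645.
Single-dose peak C₀ = D/Vd = 823/143 ≈ 5.755 mg/L.
Steady-state peak Cmax,ss = C₀·R ≈ 5.755 × 1.5645 ≈ 9.004 mg/L.
One interval later, Cmin,ss = Cmax,ss·e^(−kτ) ≈ 9.004 × 0.3608 ≈ 3.249 mg/L.
Trough 3.2 mg/L vs MEC 1 mg/L: adequate.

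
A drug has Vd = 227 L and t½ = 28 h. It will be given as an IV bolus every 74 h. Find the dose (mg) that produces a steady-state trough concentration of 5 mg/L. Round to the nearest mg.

5954 mg

τ/t½ = 74/28 ≈ 2.6429, so f = (1/2)^(74/28) ≈ 0.160111.
Cmin,ss = (D/Vd)·f/(1−f), so D = Cmin,ss·Vd·(1−f)/f.
D = 5 × 227 × (1−f)/f ≈ 5 × 227 × 5.24567 ≈ 5953.84 mg.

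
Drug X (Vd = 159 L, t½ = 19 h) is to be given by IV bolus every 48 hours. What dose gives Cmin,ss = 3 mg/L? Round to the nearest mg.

2271 mg

τ/t½ = 48/19 ≈ 2.5263, so f = (1/2)^(48/19) ≈ 0.173581.
Cmin,ss = (D/Vd)·f/(1−f), so D = Cmin,ss·Vd·(1−f)/f.
D = 3 × 159 × (1−f)/f ≈ 3 × 159 × 4.76100 ≈ 2271.00 mg.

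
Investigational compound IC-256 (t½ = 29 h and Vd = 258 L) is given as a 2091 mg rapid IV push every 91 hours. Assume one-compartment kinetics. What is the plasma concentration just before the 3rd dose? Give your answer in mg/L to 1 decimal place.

f = (1/2)^(τ/t½) = (1/2)^(91/29) ≈ 0.1136.
C₀ = D/Vd = 2091/258 ≈ 8.105 mg/L.
Before the 3rd dose, 2 doses have been given. Superposition: Cmin = C₀·(f + f²).
≈ 8.105 × (0.1136 + 0.0129) ≈ 8.105 × 0.1265 ≈ 1.025 mg/L.

1.0 mg/L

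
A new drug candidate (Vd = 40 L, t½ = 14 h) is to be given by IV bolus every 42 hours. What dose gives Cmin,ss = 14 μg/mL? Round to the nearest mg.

τ/t½ = 42/14 ≈ 3, so f = (1/2)^(42/14) ≈ 0.125000.
Cmin,ss = (D/Vd)·f/(1−f), so D = Cmin,ss·Vd·(1−f)/f.
D = 14 × 40 × (1−f)/f ≈ 14 × 40 × 7.00000 ≈ 3920.00 mg.

3920 mg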